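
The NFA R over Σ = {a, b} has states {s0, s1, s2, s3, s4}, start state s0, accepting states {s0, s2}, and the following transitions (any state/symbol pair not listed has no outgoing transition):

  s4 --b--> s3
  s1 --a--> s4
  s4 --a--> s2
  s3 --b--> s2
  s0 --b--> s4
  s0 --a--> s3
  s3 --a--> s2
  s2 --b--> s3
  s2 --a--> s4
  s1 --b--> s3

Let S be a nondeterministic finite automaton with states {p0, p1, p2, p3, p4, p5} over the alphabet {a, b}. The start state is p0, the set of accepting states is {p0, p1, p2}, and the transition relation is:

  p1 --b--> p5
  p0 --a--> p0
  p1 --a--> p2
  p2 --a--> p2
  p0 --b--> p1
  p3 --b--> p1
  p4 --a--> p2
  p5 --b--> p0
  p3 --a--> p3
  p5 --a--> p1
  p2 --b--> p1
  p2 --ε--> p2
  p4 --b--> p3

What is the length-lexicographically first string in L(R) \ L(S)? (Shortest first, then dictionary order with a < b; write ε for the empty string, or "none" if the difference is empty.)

The string aabb is accepted by R but not by S.
No shorter string lies in the difference, and aabb is the lexicographically first length-4 string in L(R) \ L(S).

aabb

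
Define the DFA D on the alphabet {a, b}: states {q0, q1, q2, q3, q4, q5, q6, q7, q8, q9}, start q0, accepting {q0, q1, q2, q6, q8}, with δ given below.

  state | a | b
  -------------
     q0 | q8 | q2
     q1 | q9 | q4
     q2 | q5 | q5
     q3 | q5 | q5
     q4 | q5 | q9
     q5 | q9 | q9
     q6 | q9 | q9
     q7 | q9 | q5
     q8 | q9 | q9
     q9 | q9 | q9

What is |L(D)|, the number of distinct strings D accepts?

The useful subgraph on states {q0, q2, q8} is acyclic, so L(D) is finite; the longest accepting path visits 2 useful states, giving maximum string length 1.
Counting accepting paths from q0 by length: 1 of length 0, 2 of length 1. Total 3.

3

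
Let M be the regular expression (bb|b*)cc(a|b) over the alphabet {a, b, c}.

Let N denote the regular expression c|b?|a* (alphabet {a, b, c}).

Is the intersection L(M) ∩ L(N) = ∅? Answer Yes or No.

Converting the expression M to a DFA (subset construction, then merging equivalent states) gives the minimal DFA with states {m0, m1, m2, m3, m4}, start state m0, accepting states {m4} and transitions m0: a→m1, b→m0, c→m2; m1: a→m1, b→m1, c→m1; m2: a→m1, b→m1, c→m3; m3: a→m4, b→m4, c→m1; m4: a→m1, b→m1, c→m1.
Converting the expression N to a DFA (subset construction, then merging equivalent states) gives the minimal DFA with states {n0, n1, n2, n3}, start state n0, accepting states {n0, n1, n2} and transitions n0: a→n1, b→n2, c→n2; n1: a→n1, b→n3, c→n3; n2: a→n3, b→n3, c→n3; n3: a→n3, b→n3, c→n3.
Exploring the product automaton M × N from the start pair (m0, n0), following both machines on each input symbol, reaches 9 state pairs: (m0, n0), (m1, n1), (m0, n2), (m2, n2), (m1, n3), (m0, n3), (m2, n3), (m3, n3), (m4, n3).
M accepts in {m4} and N accepts in {n0, n1, n2}; no reachable pair has both components accepting, so no string drives both machines to acceptance simultaneously and L(M) ∩ L(N) = ∅.
So no string is accepted by both, and the intersection is empty.

Yes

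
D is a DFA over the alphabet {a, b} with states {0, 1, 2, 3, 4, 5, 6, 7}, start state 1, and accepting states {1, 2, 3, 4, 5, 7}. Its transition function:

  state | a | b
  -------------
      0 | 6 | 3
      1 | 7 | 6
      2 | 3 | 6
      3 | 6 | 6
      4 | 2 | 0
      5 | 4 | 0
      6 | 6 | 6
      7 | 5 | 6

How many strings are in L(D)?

The useful subgraph on states {0, 1, 2, 3, 4, 5, 7} is acyclic, so L(D) is finite; the longest accepting path visits 6 useful states, giving maximum string length 5.
Counting accepting paths from 1 by length: 1 of length 0, 1 of length 1, 1 of length 2, 1 of length 3, 2 of length 4, 2 of length 5. Total 8.

8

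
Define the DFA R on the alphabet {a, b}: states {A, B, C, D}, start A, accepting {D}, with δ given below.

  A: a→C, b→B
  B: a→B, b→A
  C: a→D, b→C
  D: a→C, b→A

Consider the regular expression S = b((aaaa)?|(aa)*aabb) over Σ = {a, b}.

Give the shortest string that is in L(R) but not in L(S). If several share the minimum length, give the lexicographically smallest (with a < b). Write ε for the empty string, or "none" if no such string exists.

The string aa is accepted by R but not by S.
No shorter string lies in the difference, and aa is the lexicographically first length-2 string in L(R) \ L(S).

aa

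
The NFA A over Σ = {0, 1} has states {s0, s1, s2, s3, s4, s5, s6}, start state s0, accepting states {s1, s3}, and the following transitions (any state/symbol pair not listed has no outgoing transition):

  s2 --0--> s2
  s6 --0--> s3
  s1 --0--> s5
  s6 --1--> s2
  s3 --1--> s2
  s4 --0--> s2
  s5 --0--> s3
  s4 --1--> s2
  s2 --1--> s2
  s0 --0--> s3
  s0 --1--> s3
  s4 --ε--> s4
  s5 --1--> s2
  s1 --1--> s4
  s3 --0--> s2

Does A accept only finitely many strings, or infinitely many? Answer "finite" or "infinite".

The useful states (reachable from s0 and able to reach an accepting state) are {s0, s3}.
Restricted to these states the transition graph has no cycle, so every accepting path has bounded length and L is finite.

finite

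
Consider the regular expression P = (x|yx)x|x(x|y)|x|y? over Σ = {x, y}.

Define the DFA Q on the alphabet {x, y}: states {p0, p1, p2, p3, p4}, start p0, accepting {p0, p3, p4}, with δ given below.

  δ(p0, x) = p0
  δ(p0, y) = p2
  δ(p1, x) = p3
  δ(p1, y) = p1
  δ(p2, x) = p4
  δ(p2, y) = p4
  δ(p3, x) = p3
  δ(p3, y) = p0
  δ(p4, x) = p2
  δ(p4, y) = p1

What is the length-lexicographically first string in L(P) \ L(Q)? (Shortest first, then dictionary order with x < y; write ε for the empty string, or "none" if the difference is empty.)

The string y is accepted by P but not by Q.
No shorter string lies in the difference, and y is the lexicographically first length-1 string in L(P) \ L(Q).

y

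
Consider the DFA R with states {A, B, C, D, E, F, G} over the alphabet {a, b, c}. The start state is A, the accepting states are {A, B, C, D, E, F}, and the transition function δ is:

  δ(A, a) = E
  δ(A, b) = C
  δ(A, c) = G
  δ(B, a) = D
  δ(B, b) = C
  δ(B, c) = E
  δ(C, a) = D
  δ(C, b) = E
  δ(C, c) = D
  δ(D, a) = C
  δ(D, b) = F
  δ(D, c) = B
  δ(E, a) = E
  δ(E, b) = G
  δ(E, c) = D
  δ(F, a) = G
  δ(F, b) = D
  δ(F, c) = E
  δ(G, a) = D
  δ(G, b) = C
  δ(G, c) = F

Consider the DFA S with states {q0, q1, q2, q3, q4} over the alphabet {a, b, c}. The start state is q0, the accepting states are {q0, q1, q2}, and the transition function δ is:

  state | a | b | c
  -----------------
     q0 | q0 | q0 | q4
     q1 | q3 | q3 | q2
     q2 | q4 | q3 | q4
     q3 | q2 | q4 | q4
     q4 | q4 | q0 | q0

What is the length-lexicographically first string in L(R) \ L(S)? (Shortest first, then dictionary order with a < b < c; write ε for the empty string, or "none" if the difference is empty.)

ac

The string ac is accepted by R but not by S.
No shorter string lies in the difference, and ac is the lexicographically first length-2 string in L(R) \ L(S).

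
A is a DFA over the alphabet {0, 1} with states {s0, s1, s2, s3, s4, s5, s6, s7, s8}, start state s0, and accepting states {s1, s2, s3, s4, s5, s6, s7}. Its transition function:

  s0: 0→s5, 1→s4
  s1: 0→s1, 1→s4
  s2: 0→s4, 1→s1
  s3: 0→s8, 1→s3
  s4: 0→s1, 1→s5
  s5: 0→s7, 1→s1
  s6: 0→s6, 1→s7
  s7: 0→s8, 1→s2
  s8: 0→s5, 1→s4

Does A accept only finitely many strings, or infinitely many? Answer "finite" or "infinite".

infinite

State s1 is reachable from the start and can reach an accepting state, and it lies on the cycle s1 → s1.
Traversing that cycle any number of times yields accepted strings of unbounded length, so the language is infinite.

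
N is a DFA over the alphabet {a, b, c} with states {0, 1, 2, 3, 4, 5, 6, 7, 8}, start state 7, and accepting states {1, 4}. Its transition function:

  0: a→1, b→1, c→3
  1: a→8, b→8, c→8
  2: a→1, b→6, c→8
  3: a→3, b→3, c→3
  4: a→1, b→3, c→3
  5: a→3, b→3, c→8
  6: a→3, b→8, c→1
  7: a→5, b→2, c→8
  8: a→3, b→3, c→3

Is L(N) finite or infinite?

The useful states (reachable from 7 and able to reach an accepting state) are {1, 2, 6, 7}.
Restricted to these states the transition graph has no cycle, so every accepting path has bounded length and L is finite.

finite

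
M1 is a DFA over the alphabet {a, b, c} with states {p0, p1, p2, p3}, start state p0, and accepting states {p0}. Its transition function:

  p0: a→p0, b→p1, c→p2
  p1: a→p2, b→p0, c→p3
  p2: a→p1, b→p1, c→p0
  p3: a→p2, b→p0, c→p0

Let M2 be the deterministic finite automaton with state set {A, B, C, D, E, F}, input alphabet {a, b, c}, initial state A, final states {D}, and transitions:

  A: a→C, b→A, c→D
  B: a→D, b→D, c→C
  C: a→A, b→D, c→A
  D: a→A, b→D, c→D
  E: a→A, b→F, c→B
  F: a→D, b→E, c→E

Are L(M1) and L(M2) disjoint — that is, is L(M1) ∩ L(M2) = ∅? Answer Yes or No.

The string cc is accepted by both M1 and M2.
Hence L(M1) ∩ L(M2) ≠ ∅.

No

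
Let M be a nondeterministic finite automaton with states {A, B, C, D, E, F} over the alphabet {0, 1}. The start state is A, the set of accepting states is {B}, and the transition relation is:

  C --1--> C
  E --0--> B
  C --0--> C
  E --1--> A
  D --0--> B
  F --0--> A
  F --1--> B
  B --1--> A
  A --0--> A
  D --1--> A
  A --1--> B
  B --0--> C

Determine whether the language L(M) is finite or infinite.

State A is reachable from the start and can reach an accepting state, and it lies on the cycle A → A.
Traversing that cycle any number of times yields accepted strings of unbounded length, so the language is infinite.

infinite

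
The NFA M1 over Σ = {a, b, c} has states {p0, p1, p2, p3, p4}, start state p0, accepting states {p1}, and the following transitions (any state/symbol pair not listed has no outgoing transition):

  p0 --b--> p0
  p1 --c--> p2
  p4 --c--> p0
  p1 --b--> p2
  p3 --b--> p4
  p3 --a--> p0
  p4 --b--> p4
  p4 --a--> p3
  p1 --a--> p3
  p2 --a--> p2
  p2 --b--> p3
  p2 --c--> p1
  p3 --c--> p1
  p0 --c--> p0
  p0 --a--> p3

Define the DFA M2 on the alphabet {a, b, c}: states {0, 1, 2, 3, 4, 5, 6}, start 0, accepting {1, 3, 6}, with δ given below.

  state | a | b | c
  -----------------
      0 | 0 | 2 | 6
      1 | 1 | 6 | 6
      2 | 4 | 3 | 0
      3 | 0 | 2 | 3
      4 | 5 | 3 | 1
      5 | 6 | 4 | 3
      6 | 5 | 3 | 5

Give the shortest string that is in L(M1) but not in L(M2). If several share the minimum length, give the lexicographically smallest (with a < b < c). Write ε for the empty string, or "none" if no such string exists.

ccac

The string ccac is accepted by M1 but not by M2.
No shorter string lies in the difference, and ccac is the lexicographically first length-4 string in L(M1) \ L(M2).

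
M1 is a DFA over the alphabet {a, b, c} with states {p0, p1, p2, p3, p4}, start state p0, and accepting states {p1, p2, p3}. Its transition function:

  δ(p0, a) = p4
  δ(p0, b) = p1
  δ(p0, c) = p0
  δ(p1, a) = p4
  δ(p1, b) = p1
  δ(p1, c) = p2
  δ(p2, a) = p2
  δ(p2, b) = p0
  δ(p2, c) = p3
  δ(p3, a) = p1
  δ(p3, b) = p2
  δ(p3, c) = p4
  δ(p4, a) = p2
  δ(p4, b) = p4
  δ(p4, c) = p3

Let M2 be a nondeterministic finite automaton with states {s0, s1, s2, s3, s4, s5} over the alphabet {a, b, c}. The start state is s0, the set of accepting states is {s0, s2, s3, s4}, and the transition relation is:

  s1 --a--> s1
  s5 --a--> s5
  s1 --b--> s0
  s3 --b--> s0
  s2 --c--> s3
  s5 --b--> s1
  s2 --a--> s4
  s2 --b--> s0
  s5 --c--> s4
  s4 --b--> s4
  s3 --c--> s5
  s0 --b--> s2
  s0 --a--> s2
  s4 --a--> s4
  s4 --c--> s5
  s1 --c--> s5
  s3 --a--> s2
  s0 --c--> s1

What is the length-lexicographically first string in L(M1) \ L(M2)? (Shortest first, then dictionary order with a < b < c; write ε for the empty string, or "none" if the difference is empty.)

aac

The string aac is accepted by M1 but not by M2.
No shorter string lies in the difference, and aac is the lexicographically first length-3 string in L(M1) \ L(M2).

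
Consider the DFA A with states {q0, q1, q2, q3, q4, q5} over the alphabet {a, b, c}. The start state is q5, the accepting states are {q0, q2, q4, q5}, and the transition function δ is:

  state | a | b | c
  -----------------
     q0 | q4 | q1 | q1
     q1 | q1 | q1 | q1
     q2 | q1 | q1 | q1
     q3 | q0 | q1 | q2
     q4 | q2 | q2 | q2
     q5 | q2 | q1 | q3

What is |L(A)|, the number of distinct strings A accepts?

8

The useful subgraph on states {q0, q2, q3, q4, q5} is acyclic, so L(A) is finite; the longest accepting path visits 5 useful states, giving maximum string length 4.
Counting accepting paths from q5 by length: 1 of length 0, 1 of length 1, 2 of length 2, 1 of length 3, 3 of length 4. Total 8.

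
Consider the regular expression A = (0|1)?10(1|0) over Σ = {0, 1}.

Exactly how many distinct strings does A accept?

The expression has no Kleene star, so L(A) is finite. Expanding the alternatives gives {100, 101, 0100, 0101, 1100, 1101}.
That is 2 of length 3, 4 of length 4: 6 strings in all.

6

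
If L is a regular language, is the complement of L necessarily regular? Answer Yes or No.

Yes

Take a complete DFA for L and swap accepting and non-accepting states; the resulting DFA accepts exactly Σ* \ L.
So the regular languages are closed under complement.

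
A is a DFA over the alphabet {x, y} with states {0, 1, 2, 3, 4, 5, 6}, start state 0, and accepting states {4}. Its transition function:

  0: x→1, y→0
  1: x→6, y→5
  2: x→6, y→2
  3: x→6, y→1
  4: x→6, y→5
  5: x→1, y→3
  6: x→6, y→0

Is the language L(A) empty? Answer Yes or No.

The states reachable from the start state are {0, 1, 3, 5, 6}.
None of the accepting states {4} is reachable, so no string is accepted and L(A) = ∅.

Yes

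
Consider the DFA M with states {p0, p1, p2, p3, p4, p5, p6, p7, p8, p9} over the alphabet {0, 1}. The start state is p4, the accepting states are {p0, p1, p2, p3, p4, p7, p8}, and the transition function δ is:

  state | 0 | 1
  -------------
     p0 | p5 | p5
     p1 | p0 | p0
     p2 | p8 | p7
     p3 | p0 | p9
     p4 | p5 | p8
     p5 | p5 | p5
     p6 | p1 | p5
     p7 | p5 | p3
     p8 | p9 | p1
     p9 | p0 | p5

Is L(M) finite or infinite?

finite

The useful states (reachable from p4 and able to reach an accepting state) are {p0, p1, p4, p8, p9}.
Restricted to these states the transition graph has no cycle, so every accepting path has bounded length and L is finite.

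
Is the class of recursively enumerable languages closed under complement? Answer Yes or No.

No

If both L and its complement were r.e., running the two recognisers in parallel would decide L, so L would be recursive; but there are r.e. languages that are not recursive (e.g. the halting problem), and their complements are therefore not r.e.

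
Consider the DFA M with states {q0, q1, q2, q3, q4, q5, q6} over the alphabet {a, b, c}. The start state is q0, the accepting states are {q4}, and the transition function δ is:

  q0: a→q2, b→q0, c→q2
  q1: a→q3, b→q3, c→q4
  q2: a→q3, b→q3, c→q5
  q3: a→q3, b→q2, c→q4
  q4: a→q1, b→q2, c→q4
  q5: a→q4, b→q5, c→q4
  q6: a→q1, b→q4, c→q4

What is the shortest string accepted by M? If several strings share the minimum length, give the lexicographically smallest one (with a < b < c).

aac

A breadth-first search from q0 reaches an accepting state first via the path q0 → q2 → q3 → q4 on input aac.
No string of length < 3 is accepted (BFS exhausts all shorter strings without reaching an accepting state), and aac is the lexicographically least accepting string of length 3.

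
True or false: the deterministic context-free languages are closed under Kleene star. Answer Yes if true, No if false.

No

L = {c aⁿbⁿ : n≥0} ∪ {cc aⁿb²ⁿ : n≥0} is a DCFL (the number of leading c's fixes which ratio the DPDA checks), but L* is not. Every word of L starts with c, so in a factorisation of the string cc aⁱbʲ (i≥1) into words of L each factor begins at one of the two c's: either the whole string is a single word of L (forcing j = 2i), or it splits as c · (c aⁱbʲ) with c ∈ L (take n = 0) and c aⁱbʲ ∈ L (forcing j = i). Thus L* ∩ cca⁺b* = {cc aⁿbⁿ : n≥1} ∪ {cc aⁿb²ⁿ : n≥1}. A DPDA for L* would give one for this intersection with a regular set, and, started from its configuration after reading cc, one for {aⁿbⁿ : n≥1} ∪ {aⁿb²ⁿ : n≥1}, which no deterministic PDA accepts (a DPDA for it would have a single run on aⁿb²ⁿ, accepting after the prefix aⁿbⁿ and accepting again after n more b's; an ordinary PDA that simulates it on a's and b's and, at any moment when it is accepting, may switch to reading only a fresh letter d while feeding each d to the simulation as a b, would accept aⁱbʲdᵏ (k≥1) exactly when both aⁱbʲ and aⁱbʲ⁺ᵏ are in the language, i.e. its language intersected with the regular set a*b*d⁺ would be exactly {aⁿbⁿdⁿ : n≥1} — impossible, since context-free languages are closed under intersection with regular sets and {aⁿbⁿdⁿ} is not context-free). So L* is not a DCFL.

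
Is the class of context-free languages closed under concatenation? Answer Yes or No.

Yes

Take grammars for L₁ and L₂ with disjoint nonterminals and start symbols S₁, S₂; adding a new start symbol with S → S₁S₂ gives a context-free grammar for L₁L₂.
So the context-free languages are closed under concatenation.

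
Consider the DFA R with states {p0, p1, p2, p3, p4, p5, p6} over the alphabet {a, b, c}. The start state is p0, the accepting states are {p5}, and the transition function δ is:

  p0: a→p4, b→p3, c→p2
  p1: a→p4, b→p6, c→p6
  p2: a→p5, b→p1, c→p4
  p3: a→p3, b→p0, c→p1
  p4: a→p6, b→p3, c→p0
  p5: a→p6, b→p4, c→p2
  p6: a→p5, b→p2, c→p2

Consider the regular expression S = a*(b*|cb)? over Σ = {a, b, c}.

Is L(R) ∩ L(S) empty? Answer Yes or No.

No

The string aaa is accepted by both R and S.
Hence L(R) ∩ L(S) ≠ ∅.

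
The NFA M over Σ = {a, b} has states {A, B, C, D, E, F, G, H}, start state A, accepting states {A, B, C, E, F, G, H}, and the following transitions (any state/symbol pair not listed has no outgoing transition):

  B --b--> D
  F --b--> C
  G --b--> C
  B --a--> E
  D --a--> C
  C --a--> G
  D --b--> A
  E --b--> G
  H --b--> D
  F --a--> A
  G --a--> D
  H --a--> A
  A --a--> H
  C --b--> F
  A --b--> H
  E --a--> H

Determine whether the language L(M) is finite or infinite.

State A is reachable from the start and can reach an accepting state, and it lies on the cycle A → H → A.
Traversing that cycle any number of times yields accepted strings of unbounded length, so the language is infinite.

infinite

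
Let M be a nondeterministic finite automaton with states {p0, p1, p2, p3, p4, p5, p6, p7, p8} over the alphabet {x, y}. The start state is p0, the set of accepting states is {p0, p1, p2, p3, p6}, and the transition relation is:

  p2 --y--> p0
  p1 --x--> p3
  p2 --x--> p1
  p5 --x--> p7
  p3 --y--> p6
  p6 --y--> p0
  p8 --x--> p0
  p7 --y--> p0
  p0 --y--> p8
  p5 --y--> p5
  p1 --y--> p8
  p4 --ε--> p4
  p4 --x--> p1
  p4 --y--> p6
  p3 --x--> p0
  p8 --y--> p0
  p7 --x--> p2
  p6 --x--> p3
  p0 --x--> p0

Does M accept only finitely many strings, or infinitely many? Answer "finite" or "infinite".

State p0 is reachable from the start and can reach an accepting state, and it lies on the cycle p0 → p0.
Traversing that cycle any number of times yields accepted strings of unbounded length, so the language is infinite.

infinite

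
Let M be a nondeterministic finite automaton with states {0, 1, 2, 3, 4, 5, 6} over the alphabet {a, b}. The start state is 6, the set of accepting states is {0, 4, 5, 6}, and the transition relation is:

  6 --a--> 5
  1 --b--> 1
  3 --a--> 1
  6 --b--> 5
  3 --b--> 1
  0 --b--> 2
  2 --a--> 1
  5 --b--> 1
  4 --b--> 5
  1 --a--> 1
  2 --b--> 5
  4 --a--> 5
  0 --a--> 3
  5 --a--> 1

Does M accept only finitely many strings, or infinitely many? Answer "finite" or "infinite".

The useful states (reachable from 6 and able to reach an accepting state) are {5, 6}.
Restricted to these states the transition graph has no cycle, so every accepting path has bounded length and L is finite.

finite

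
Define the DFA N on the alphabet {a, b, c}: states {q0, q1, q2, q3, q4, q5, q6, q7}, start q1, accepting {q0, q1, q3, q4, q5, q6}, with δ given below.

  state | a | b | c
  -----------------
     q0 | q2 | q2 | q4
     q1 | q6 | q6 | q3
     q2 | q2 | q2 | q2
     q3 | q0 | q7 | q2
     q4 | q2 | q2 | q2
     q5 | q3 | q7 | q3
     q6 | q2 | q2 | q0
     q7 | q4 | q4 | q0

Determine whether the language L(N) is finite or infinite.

finite

The useful states (reachable from q1 and able to reach an accepting state) are {q0, q1, q3, q4, q6, q7}.
Restricted to these states the transition graph has no cycle, so every accepting path has bounded length and L is finite.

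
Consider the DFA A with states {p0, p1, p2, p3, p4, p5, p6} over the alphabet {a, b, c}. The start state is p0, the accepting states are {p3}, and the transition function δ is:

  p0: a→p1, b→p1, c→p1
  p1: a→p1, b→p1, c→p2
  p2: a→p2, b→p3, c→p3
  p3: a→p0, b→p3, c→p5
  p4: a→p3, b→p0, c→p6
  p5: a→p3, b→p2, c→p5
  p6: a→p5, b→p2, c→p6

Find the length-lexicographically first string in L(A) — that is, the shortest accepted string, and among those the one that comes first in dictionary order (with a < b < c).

A breadth-first search from p0 reaches an accepting state first via the path p0 → p1 → p2 → p3 on input acb.
No string of length < 3 is accepted (BFS exhausts all shorter strings without reaching an accepting state), and acb is the lexicographically least accepting string of length 3.

acb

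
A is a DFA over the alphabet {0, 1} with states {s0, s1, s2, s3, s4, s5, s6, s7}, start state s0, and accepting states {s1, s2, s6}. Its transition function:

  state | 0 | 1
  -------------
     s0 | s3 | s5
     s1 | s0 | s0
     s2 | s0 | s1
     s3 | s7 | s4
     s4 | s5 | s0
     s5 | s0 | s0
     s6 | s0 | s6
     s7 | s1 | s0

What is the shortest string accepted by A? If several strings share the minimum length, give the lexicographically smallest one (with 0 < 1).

A breadth-first search from s0 reaches an accepting state first via the path s0 → s3 → s7 → s1 on input 000.
No string of length < 3 is accepted (BFS exhausts all shorter strings without reaching an accepting state), and 000 is the lexicographically least accepting string of length 3.

000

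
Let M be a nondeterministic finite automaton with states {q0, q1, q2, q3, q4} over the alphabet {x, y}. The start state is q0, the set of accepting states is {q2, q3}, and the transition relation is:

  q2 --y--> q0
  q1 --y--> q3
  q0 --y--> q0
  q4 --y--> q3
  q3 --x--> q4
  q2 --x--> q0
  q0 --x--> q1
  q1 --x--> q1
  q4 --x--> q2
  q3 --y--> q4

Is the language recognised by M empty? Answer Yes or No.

The string xy is accepted: the run q0 → q1 → q3 ends in the accepting state q3.
Since at least one string is accepted, L(M) is not empty.

No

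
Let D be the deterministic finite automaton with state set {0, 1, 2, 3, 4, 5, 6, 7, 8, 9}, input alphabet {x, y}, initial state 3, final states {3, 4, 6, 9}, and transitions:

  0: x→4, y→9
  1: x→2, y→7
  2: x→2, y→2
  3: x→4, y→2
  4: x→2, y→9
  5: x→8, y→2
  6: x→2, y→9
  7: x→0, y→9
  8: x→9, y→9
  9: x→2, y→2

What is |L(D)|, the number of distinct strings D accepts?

3

The useful subgraph on states {3, 4, 9} is acyclic, so L(D) is finite; the longest accepting path visits 3 useful states, giving maximum string length 2.
Counting accepting paths from 3 by length: 1 of length 0, 1 of length 1, 1 of length 2. Total 3.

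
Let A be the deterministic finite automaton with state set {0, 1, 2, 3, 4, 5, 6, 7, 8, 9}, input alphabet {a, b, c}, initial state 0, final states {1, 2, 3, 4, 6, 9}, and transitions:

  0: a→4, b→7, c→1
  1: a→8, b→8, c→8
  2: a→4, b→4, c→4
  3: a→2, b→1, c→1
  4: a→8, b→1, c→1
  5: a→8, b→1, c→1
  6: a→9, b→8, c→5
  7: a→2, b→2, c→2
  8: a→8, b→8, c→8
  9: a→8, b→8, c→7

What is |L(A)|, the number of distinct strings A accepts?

34

The useful subgraph on states {0, 1, 2, 4, 7} is acyclic, so L(A) is finite; the longest accepting path visits 5 useful states, giving maximum string length 4.
Counting accepting paths from 0 by length: 2 of length 1, 5 of length 2, 9 of length 3, 18 of length 4. Total 34.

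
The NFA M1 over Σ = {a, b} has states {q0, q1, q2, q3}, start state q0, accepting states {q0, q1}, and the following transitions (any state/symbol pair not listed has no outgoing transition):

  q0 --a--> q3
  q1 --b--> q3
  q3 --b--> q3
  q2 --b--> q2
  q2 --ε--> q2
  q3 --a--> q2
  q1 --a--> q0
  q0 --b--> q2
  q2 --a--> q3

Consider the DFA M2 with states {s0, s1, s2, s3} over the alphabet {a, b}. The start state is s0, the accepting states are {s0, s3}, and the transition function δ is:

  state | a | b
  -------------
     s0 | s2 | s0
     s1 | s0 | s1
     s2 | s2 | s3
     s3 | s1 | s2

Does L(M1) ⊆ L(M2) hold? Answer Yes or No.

Yes

Exploring the product automaton M1 × M2 from the start pair (q0, s0), following both machines on each input symbol, reaches 9 state pairs: (q0, s0), (q3, s2), (q2, s0), (q2, s2), (q3, s3), (q2, s3), (q2, s1), (q3, s1), (q3, s0).
M1 accepts in {q0, q1} and M2 accepts in {s0, s3}. The reachable pairs whose M1-component is accepting are (q0, s0); in each of them the M2-component is accepting too, so the product for L(M1) \ L(M2) (M1-component accepting, M2-component rejecting) has no reachable accepting pair and the difference is empty.
Hence every string in L(M1) is also in L(M2).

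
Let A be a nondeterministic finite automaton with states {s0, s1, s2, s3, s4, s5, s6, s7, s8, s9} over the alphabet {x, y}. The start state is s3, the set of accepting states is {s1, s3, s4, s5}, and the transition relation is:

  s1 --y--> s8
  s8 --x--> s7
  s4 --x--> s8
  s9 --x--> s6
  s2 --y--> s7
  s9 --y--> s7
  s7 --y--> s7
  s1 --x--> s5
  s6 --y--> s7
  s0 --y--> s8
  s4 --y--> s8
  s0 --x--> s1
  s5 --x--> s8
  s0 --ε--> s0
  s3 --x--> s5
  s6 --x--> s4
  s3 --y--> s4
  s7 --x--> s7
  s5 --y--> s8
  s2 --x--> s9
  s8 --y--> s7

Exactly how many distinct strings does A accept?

The useful subgraph on states {s3, s4, s5} is acyclic, so L(A) is finite; the longest accepting path visits 2 useful states, giving maximum string length 1.
Counting accepting paths from s3 by length: 1 of length 0, 2 of length 1. Total 3.

3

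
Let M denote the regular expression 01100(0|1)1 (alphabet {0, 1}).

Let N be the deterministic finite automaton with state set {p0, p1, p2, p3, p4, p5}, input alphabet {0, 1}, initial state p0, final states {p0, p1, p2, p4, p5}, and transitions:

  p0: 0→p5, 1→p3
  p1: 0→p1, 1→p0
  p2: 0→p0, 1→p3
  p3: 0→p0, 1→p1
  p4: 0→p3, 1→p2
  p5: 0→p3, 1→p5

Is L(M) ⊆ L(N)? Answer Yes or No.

Converting the expression M to a DFA (subset construction, then merging equivalent states) gives the minimal DFA with states {m0, m1, m2, m3, m4, m5, m6, m7, m8}, start state m0, accepting states {m8} and transitions m0: 0→m1, 1→m2; m1: 0→m2, 1→m3; m2: 0→m2, 1→m2; m3: 0→m2, 1→m4; m4: 0→m5, 1→m2; m5: 0→m6, 1→m2; m6: 0→m7, 1→m7; m7: 0→m2, 1→m8; m8: 0→m2, 1→m2.
Exploring the product automaton M × N from the start pair (m0, p0), following both machines on each input symbol, reaches 14 state pairs: (m0, p0), (m1, p5), (m2, p3), (m3, p5), (m2, p0), (m2, p1), (m4, p5), (m2, p5), (m5, p3), (m6, p0), (m7, p5), (m7, p3), (m8, p5), (m8, p1).
M accepts in {m8} and N accepts in {p0, p1, p2, p4, p5}. The reachable pairs whose M-component is accepting are (m8, p5), (m8, p1); in each of them the N-component is accepting too, so the product for L(M) \ L(N) (M-component accepting, N-component rejecting) has no reachable accepting pair and the difference is empty.
Hence every string in L(M) is also in L(N).

Yes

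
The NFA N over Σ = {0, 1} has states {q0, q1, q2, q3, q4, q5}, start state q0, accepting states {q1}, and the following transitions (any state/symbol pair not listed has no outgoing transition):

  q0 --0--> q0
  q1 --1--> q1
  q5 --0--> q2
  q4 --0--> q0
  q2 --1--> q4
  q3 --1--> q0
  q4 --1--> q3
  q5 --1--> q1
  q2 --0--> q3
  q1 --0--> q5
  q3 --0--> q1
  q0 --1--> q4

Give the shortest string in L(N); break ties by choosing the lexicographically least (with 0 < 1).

110

A breadth-first search from q0 reaches an accepting state first via the path q0 → q4 → q3 → q1 on input 110.
No string of length < 3 is accepted (BFS exhausts all shorter strings without reaching an accepting state), and 110 is the lexicographically least accepting string of length 3.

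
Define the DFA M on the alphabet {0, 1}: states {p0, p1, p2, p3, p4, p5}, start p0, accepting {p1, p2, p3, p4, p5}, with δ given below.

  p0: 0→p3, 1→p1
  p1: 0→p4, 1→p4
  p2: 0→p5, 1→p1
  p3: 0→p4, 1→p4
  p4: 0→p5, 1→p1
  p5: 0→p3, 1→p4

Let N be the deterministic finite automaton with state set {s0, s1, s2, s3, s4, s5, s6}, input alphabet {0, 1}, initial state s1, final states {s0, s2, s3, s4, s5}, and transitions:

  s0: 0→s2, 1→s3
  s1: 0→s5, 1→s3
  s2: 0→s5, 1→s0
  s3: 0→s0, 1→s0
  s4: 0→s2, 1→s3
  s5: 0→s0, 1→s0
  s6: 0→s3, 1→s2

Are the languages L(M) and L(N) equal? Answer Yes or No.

Exploring the product automaton M × N from the start pair (p0, s1), following both machines on each input symbol, reaches 5 state pairs: (p0, s1), (p3, s5), (p1, s3), (p4, s0), (p5, s2).
M accepts in {p1, p2, p3, p4, p5} and N accepts in {s0, s2, s3, s4, s5}. In every reachable pair the two components are either both accepting — (p3, s5), (p1, s3), (p4, s0), (p5, s2) — or both non-accepting, so no string is accepted by exactly one of the machines: L(M) \ L(N) and L(N) \ L(M) are both empty.
Hence every string is accepted by M iff it is accepted by N, and the two languages coincide.

Yes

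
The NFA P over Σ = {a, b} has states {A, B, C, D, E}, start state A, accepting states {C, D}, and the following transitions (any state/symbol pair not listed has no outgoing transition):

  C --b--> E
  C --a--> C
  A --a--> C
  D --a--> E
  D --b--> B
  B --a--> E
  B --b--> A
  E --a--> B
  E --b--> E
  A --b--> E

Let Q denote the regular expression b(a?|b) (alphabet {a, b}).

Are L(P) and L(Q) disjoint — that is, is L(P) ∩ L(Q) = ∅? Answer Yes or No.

Yes

Converting the expression Q to a DFA (subset construction, then merging equivalent states) gives the minimal DFA with states {q0, q1, q2, q3}, start state q0, accepting states {q2, q3} and transitions q0: a→q1, b→q2; q1: a→q1, b→q1; q2: a→q3, b→q3; q3: a→q1, b→q1.
Exploring the product automaton P × Q from the start pair (A, q0), following both machines on each input symbol, reaches 8 state pairs: (A, q0), (C, q1), (E, q2), (E, q1), (B, q3), (E, q3), (B, q1), (A, q1).
P accepts in {C, D} and Q accepts in {q2, q3}; no reachable pair has both components accepting, so no string drives both machines to acceptance simultaneously and L(P) ∩ L(Q) = ∅.
So no string is accepted by both, and the intersection is empty.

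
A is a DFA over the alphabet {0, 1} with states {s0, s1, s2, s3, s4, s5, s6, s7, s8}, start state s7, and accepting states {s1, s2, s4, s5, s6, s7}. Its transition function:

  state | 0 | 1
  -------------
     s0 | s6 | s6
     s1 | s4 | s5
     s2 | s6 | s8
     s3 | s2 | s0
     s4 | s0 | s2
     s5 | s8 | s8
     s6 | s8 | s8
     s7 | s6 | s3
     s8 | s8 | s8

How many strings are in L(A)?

The useful subgraph on states {s0, s2, s3, s6, s7} is acyclic, so L(A) is finite; the longest accepting path visits 4 useful states, giving maximum string length 3.
Counting accepting paths from s7 by length: 1 of length 0, 1 of length 1, 1 of length 2, 3 of length 3. Total 6.

6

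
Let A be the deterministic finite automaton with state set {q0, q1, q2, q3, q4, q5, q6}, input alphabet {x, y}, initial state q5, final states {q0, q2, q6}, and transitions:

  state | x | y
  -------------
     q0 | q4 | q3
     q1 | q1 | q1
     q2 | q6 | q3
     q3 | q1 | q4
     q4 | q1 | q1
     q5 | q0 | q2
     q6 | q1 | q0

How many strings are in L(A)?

The useful subgraph on states {q0, q2, q5, q6} is acyclic, so L(A) is finite; the longest accepting path visits 4 useful states, giving maximum string length 3.
Counting accepting paths from q5 by length: 2 of length 1, 1 of length 2, 1 of length 3. Total 4.

4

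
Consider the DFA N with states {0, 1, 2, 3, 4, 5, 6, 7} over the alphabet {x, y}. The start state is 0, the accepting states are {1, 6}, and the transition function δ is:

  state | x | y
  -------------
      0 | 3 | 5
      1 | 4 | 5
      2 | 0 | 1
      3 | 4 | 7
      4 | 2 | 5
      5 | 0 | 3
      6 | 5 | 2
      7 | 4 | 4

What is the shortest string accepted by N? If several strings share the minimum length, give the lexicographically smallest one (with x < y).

A breadth-first search from 0 reaches an accepting state first via the path 0 → 3 → 4 → 2 → 1 on input xxxy.
No string of length < 4 is accepted (BFS exhausts all shorter strings without reaching an accepting state), and xxxy is the lexicographically least accepting string of length 4.

xxxy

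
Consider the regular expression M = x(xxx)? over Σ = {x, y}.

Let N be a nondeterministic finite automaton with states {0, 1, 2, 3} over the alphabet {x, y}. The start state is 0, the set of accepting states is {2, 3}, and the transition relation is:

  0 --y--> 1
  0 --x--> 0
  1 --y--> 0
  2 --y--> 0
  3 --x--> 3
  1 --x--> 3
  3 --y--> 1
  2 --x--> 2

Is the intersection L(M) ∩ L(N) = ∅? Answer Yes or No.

Yes

Converting the expression M to a DFA (subset construction, then merging equivalent states) gives the minimal DFA with states {m0, m1, m2, m3, m4, m5}, start state m0, accepting states {m1, m5} and transitions m0: x→m1, y→m2; m1: x→m3, y→m2; m2: x→m2, y→m2; m3: x→m4, y→m2; m4: x→m5, y→m2; m5: x→m2, y→m2.
Exploring the product automaton M × N from the start pair (m0, 0), following both machines on each input symbol, reaches 8 state pairs: (m0, 0), (m1, 0), (m2, 1), (m3, 0), (m2, 3), (m2, 0), (m4, 0), (m5, 0).
M accepts in {m1, m5} and N accepts in {2, 3}; no reachable pair has both components accepting, so no string drives both machines to acceptance simultaneously and L(M) ∩ L(N) = ∅.
So no string is accepted by both, and the intersection is empty.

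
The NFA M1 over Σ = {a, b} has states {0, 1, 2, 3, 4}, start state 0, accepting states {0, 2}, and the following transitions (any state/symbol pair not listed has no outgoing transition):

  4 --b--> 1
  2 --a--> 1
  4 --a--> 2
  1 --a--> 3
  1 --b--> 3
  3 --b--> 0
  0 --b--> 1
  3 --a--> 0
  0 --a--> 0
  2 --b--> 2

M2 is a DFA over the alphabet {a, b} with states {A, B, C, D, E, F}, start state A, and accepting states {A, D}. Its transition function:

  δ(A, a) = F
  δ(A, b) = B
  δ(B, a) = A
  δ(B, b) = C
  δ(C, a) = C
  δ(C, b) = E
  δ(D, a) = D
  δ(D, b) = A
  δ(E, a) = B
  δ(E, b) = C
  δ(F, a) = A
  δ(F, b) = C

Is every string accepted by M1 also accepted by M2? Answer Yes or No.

The string a is in L(M1) but not in L(M2).
So L(M1) ⊄ L(M2).

No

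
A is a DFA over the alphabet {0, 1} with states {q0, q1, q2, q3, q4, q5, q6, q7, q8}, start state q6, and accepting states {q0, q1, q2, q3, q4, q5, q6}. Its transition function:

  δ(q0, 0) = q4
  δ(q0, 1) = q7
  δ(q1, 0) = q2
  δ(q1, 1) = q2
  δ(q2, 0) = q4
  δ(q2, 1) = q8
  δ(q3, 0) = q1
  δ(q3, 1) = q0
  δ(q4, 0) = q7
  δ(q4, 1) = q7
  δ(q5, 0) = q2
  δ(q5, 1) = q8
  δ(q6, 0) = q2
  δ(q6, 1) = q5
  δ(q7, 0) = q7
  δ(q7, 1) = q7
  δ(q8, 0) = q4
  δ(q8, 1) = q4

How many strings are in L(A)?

The useful subgraph on states {q2, q4, q5, q6, q8} is acyclic, so L(A) is finite; the longest accepting path visits 5 useful states, giving maximum string length 4.
Counting accepting paths from q6 by length: 1 of length 0, 2 of length 1, 2 of length 2, 5 of length 3, 2 of length 4. Total 12.

12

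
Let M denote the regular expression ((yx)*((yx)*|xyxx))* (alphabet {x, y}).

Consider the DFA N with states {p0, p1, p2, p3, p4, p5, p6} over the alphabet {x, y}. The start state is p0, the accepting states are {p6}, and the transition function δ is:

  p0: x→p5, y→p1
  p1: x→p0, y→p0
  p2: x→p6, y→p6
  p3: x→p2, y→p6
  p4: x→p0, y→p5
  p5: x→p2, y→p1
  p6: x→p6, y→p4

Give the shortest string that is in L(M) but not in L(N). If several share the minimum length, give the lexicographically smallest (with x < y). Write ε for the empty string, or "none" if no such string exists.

ε

The empty string ε is accepted by M but not by N.
Since ε is the unique shortest string, it is the required witness.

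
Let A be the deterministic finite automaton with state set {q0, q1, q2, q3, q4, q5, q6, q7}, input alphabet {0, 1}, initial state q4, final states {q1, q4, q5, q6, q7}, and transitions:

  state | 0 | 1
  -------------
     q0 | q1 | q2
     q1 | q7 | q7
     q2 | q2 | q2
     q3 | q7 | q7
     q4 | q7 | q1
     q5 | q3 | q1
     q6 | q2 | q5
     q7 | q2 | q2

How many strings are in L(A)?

The useful subgraph on states {q1, q4, q7} is acyclic, so L(A) is finite; the longest accepting path visits 3 useful states, giving maximum string length 2.
Counting accepting paths from q4 by length: 1 of length 0, 2 of length 1, 2 of length 2. Total 5.

5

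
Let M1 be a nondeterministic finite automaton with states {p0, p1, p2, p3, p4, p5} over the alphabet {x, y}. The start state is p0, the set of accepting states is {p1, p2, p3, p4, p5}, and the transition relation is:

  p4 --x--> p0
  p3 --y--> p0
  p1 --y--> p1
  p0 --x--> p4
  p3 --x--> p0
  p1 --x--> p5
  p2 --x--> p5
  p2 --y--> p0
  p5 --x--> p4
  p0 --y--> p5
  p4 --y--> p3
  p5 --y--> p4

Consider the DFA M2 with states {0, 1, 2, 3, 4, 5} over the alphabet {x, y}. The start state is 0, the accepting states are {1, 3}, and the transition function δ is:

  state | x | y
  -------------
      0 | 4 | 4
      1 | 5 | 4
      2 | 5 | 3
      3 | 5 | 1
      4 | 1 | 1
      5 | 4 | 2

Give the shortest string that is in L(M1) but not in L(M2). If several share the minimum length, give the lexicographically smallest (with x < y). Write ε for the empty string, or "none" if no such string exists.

x

The string x is accepted by M1 but not by M2.
No shorter string lies in the difference, and x is the lexicographically first length-1 string in L(M1) \ L(M2).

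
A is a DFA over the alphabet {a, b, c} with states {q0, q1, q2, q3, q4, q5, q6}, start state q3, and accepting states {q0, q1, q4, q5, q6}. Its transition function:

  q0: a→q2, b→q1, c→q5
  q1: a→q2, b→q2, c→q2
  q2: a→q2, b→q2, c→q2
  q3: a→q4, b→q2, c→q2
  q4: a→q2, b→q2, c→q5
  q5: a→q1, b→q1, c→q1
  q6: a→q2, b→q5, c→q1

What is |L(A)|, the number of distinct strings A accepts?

The useful subgraph on states {q1, q3, q4, q5} is acyclic, so L(A) is finite; the longest accepting path visits 4 useful states, giving maximum string length 3.
Counting accepting paths from q3 by length: 1 of length 1, 1 of length 2, 3 of length 3. Total 5.

5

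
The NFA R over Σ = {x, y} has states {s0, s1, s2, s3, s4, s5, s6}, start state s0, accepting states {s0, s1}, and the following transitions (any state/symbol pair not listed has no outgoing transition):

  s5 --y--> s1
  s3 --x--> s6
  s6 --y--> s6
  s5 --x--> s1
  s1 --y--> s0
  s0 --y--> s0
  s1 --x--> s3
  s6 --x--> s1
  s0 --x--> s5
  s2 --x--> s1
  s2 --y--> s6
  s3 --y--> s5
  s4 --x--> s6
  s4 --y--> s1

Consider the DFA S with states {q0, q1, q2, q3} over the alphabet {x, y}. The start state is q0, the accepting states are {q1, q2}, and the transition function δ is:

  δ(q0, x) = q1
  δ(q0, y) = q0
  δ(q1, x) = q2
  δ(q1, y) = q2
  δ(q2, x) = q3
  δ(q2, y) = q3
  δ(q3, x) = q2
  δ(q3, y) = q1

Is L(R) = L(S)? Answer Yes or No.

The empty string ε is accepted by R but rejected by S.
So L(R) ≠ L(S).

No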